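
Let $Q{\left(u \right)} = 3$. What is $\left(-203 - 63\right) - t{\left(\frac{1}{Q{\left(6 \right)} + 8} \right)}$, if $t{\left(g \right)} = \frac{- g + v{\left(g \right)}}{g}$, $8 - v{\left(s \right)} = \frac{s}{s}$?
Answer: $-342$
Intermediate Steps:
$v{\left(s \right)} = 7$ ($v{\left(s \right)} = 8 - \frac{s}{s} = 8 - 1 = 7$)
$t{\left(g \right)} = \frac{7 - g}{g}$ ($t{\left(g \right)} = \frac{- g + 7}{g} = \frac{7 - g}{g}$)
$\left(-203 - 63\right) - t{\left(\frac{1}{Q{\left(6 \right)} + 8} \right)} = \left(-203 - 63\right) - \frac{7 - \frac{1}{3 + 8}}{\frac{1}{3 + 8}} = -266 - \frac{7 - \frac{1}{11}}{\frac{1}{11}} = -266 - \frac{1}{\frac{1}{11}} \left(7 - \frac{1}{11}\right) = -266 - 11 \left(7 - \frac{1}{11}\right) = -266 - 11 \cdot \frac{76}{11} = -266 - 76 = -342$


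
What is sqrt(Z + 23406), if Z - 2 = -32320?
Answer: 4*I*sqrt(557) ≈ 94.403*I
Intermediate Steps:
Z = -32318 (Z = 2 - 32320 = -32318)
sqrt(Z + 23406) = sqrt(-32318 + 23406) = sqrt(-8912) = 4*I*sqrt(557)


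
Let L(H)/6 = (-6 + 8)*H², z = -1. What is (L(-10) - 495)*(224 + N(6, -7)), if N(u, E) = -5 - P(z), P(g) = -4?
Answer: 157215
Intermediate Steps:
N(u, E) = -1 (N(u, E) = -5 - 1*(-4) = -5 + 4 = -1)
L(H) = 12*H² (L(H) = 6*((-6 + 8)*H²) = 6*(2*H²) = 12*H²)
(L(-10) - 495)*(224 + N(6, -7)) = (12*(-10)² - 495)*(224 - 1) = (12*100 - 495)*223 = (1200 - 495)*223 = 705*223 = 157215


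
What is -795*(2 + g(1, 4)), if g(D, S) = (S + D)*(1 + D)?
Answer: -9540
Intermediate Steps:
g(D, S) = (1 + D)*(D + S) (g(D, S) = (D + S)*(1 + D) = (1 + D)*(D + S))
-795*(2 + g(1, 4)) = -795*(2 + (1 + 4 + 1² + 1*4)) = -795*(2 + (1 + 4 + 1 + 4)) = -795*(2 + 10) = -795*12 = -53*180 = -9540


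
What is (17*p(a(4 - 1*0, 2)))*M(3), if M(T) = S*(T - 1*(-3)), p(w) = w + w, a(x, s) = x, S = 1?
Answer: 816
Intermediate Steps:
p(w) = 2*w
M(T) = 3 + T (M(T) = 1*(T - 1*(-3)) = 1*(T + 3) = 1*(3 + T) = 3 + T)
(17*p(a(4 - 1*0, 2)))*M(3) = (17*(2*(4 - 1*0)))*(3 + 3) = (17*(2*(4 + 0)))*6 = (17*(2*4))*6 = (17*8)*6 = 136*6 = 816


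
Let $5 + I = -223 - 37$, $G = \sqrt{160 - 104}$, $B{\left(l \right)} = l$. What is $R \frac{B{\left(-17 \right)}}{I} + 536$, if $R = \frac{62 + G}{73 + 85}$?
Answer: $\frac{11221687}{20935} + \frac{17 \sqrt{14}}{20935} \approx 536.03$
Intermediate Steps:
$G = 2 \sqrt{14}$ ($G = \sqrt{56} = 2 \sqrt{14} \approx 7.4833$)
$I = -265$ ($I = -5 - 260 = -265$)
$R = \frac{31}{79} + \frac{\sqrt{14}}{79}$ ($R = \frac{62 + 2 \sqrt{14}}{73 + 85} = \frac{62 + 2 \sqrt{14}}{158} = \left(62 + 2 \sqrt{14}\right) \frac{1}{158} = \frac{31}{79} + \frac{\sqrt{14}}{79} \approx 0.43977$)
$R \frac{B{\left(-17 \right)}}{I} + 536 = \left(\frac{31}{79} + \frac{\sqrt{14}}{79}\right) \left(- \frac{17}{-265}\right) + 536 = \left(\frac{31}{79} + \frac{\sqrt{14}}{79}\right) \left(\left(-17\right) \left(- \frac{1}{265}\right)\right) + 536 = \left(\frac{31}{79} + \frac{\sqrt{14}}{79}\right) \frac{17}{265} + 536 = \left(\frac{527}{20935} + \frac{17 \sqrt{14}}{20935}\right) + 536 = \frac{11221687}{20935} + \frac{17 \sqrt{14}}{20935}$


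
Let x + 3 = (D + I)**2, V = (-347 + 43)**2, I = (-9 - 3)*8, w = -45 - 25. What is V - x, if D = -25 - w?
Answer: 89818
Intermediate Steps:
w = -70
I = -96 (I = -12*8 = -96)
D = 45 (D = -25 - 1*(-70) = -25 + 70 = 45)
V = 92416 (V = (-304)**2 = 92416)
x = 2598 (x = -3 + (45 - 96)**2 = -3 + (-51)**2 = -3 + 2601 = 2598)
V - x = 92416 - 1*2598 = 92416 - 2598 = 89818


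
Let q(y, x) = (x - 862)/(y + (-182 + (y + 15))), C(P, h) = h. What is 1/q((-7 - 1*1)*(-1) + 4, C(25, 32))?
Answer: 143/830 ≈ 0.17229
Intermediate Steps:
q(y, x) = (-862 + x)/(-167 + 2*y) (q(y, x) = (-862 + x)/(y + (-182 + (15 + y))) = (-862 + x)/(y + (-167 + y)) = (-862 + x)/(-167 + 2*y))
1/q((-7 - 1*1)*(-1) + 4, C(25, 32)) = 1/((-862 + 32)/(-167 + 2*((-7 - 1*1)*(-1) + 4))) = 1/(-830/(-167 + 2*((-7 - 1)*(-1) + 4))) = 1/(-830/(-167 + 2*(-8*(-1) + 4))) = 1/(-830/(-167 + 2*(8 + 4))) = 1/(-830/(-167 + 2*12)) = 1/(-830/(-167 + 24)) = 1/(-830/(-143)) = 1/(-1/143*(-830)) = 1/(830/143) = 143/830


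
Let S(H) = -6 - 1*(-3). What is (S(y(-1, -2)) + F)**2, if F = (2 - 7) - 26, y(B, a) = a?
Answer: 1156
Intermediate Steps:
S(H) = -3 (S(H) = -6 + 3 = -3)
F = -31 (F = -5 - 26 = -31)
(S(y(-1, -2)) + F)**2 = (-3 - 31)**2 = (-34)**2 = 1156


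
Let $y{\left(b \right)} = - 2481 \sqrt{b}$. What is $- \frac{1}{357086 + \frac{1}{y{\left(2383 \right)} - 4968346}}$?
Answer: $- \frac{8809237971169291612}{3145655550171183537762877} + \frac{2481 \sqrt{2383}}{3145655550171183537762877} \approx -2.8004 \cdot 10^{-6}$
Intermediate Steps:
$- \frac{1}{357086 + \frac{1}{y{\left(2383 \right)} - 4968346}} = - \frac{1}{357086 + \frac{1}{- 2481 \sqrt{2383} - 4968346}} = - \frac{1}{357086 + \frac{1}{-4968346 - 2481 \sqrt{2383}}}$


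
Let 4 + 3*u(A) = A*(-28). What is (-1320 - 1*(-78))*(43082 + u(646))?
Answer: -46017756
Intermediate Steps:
u(A) = -4/3 - 28*A/3 (u(A) = -4/3 + (A*(-28))/3 = -4/3 + (-28*A)/3 = -4/3 - 28*A/3)
(-1320 - 1*(-78))*(43082 + u(646)) = (-1320 - 1*(-78))*(43082 + (-4/3 - 28/3*646)) = (-1320 + 78)*(43082 + (-4/3 - 18088/3)) = -1242*(43082 - 18092/3) = -1242*111154/3 = -46017756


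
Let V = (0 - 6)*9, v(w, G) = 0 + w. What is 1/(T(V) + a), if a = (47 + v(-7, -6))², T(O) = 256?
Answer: 1/1856 ≈ 0.00053879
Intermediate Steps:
v(w, G) = w
V = -54 (V = -6*9 = -54)
a = 1600 (a = (47 - 7)² = 40² = 1600)
1/(T(V) + a) = 1/(256 + 1600) = 1/1856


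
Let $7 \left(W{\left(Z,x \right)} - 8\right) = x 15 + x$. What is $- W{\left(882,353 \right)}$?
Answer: $- \frac{5704}{7} \approx -814.86$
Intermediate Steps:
$W{\left(Z,x \right)} = 8 + \frac{16 x}{7}$ ($W{\left(Z,x \right)} = 8 + \frac{x 15 + x}{7} = 8 + \frac{15 x + x}{7} = 8 + \frac{16 x}{7}$)
$- W{\left(882,353 \right)} = - (8 + \frac{16}{7} \cdot 353) = - (8 + \frac{5648}{7}) = \left(-1\right) \frac{5704}{7} = - \frac{5704}{7}$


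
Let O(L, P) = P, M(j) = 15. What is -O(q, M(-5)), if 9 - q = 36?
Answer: -15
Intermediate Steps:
q = -27 (q = 9 - 1*36 = 9 - 36 = -27)
-O(q, M(-5)) = -1*15 = -15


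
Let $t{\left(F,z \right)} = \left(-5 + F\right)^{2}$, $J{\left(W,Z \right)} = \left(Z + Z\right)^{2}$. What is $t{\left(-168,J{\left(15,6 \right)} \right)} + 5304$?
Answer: $35233$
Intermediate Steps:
$J{\left(W,Z \right)} = 4 Z^{2}$ ($J{\left(W,Z \right)} = \left(2 Z\right)^{2} = 4 Z^{2}$)
$t{\left(-168,J{\left(15,6 \right)} \right)} + 5304 = \left(-5 - 168\right)^{2} + 5304 = \left(-173\right)^{2} + 5304 = 29929 + 5304 = 35233$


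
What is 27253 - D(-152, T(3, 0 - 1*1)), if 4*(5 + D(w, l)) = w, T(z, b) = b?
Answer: 27296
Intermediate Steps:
D(w, l) = -5 + w/4
27253 - D(-152, T(3, 0 - 1*1)) = 27253 - (-5 + (¼)*(-152)) = 27253 - (-5 - 38) = 27253 - 1*(-43) = 27253 + 43 = 27296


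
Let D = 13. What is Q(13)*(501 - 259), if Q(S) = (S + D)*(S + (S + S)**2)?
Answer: 4335188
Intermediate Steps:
Q(S) = (13 + S)*(S + 4*S**2) (Q(S) = (S + 13)*(S + (S + S)**2) = (13 + S)*(S + (2*S)**2) = (13 + S)*(S + 4*S**2))
Q(13)*(501 - 259) = (13*(13 + 4*13**2 + 53*13))*(501 - 259) = (13*(13 + 4*169 + 689))*242 = (13*(13 + 676 + 689))*242 = (13*1378)*242 = 17914*242 = 4335188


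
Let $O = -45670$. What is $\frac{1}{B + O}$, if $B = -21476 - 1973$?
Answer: $- \frac{1}{69119} \approx -1.4468 \cdot 10^{-5}$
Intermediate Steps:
$B = -23449$
$\frac{1}{B + O} = \frac{1}{-23449 - 45670} = \frac{1}{-69119} = - \frac{1}{69119}$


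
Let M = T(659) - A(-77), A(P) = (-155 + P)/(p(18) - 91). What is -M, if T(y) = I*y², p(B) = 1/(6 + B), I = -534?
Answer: 506250921450/2183 ≈ 2.3191e+8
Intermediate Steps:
A(P) = 3720/2183 - 24*P/2183 (A(P) = (-155 + P)/(1/(6 + 18) - 91) = (-155 + P)/(1/24 - 91) = (-155 + P)/(-2183/24) = (-155 + P)*(-24/2183) = 3720/2183 - 24*P/2183)
T(y) = -534*y²
M = -506250921450/2183 (M = -534*659² - (3720/2183 - 24/2183*(-77)) = -534*434281 - (3720/2183 + 1848/2183) = -231906054 - 1*5568/2183 = -231906054 - 5568/2183 = -506250921450/2183 ≈ -2.3191e+8)
-M = -1*(-506250921450/2183) = 506250921450/2183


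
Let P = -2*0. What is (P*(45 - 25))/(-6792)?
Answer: 0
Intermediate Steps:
P = 0
(P*(45 - 25))/(-6792) = (0*(45 - 25))/(-6792) = (0*20)*(-1/6792) = 0*(-1/6792) = 0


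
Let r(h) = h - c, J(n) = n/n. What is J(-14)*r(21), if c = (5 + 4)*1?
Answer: 12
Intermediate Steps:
c = 9 (c = 9*1 = 9)
J(n) = 1
r(h) = -9 + h (r(h) = h - 1*9 = h - 9 = -9 + h)
J(-14)*r(21) = 1*(-9 + 21) = 1*12 = 12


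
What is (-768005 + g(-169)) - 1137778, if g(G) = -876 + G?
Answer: -1906828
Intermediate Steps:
(-768005 + g(-169)) - 1137778 = (-768005 + (-876 - 169)) - 1137778 = (-768005 - 1045) - 1137778 = -769050 - 1137778 = -1906828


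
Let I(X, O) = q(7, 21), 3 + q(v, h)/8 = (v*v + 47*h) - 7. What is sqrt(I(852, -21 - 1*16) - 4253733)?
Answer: 15*I*sqrt(18869) ≈ 2060.5*I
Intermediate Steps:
q(v, h) = -80 + 8*v**2 + 376*h (q(v, h) = -24 + 8*((v*v + 47*h) - 7) = -24 + 8*((v**2 + 47*h) - 7) = -24 + 8*(-7 + v**2 + 47*h) = -24 + (-56 + 8*v**2 + 376*h) = -80 + 8*v**2 + 376*h)
I(X, O) = 8208 (I(X, O) = -80 + 8*7**2 + 376*21 = -80 + 8*49 + 7896 = -80 + 392 + 7896 = 8208)
sqrt(I(852, -21 - 1*16) - 4253733) = sqrt(8208 - 4253733) = sqrt(-4245525) = 15*I*sqrt(18869)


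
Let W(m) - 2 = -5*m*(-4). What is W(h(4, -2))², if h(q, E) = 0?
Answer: 4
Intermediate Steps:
W(m) = 2 + 20*m (W(m) = 2 - 5*m*(-4) = 2 + 20*m)
W(h(4, -2))² = (2 + 20*0)² = (2 + 0)² = 2² = 4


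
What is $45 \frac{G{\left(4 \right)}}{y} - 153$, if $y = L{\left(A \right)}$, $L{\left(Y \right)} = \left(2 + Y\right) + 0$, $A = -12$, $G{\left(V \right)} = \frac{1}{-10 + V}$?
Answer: $- \frac{609}{4} \approx -152.25$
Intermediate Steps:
$L{\left(Y \right)} = 2 + Y$
$y = -10$ ($y = 2 - 12 = -10$)
$45 \frac{G{\left(4 \right)}}{y} - 153 = 45 \frac{1}{\left(-10 + 4\right) \left(-10\right)} - 153 = 45 \frac{1}{-6} \left(- \frac{1}{10}\right) - 153 = 45 \left(\left(- \frac{1}{6}\right) \left(- \frac{1}{10}\right)\right) - 153 = 45 \cdot \frac{1}{60} - 153 = \frac{3}{4} - 153 = - \frac{609}{4}$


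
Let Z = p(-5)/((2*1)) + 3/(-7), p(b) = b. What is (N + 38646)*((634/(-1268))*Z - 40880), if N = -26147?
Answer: -14306342901/28 ≈ -5.1094e+8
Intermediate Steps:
Z = -41/14 (Z = -5/(2*1) + 3/(-7) = -5/2 + 3*(-⅐) = -5*½ - 3/7 = -5/2 - 3/7 = -41/14 ≈ -2.9286)
(N + 38646)*((634/(-1268))*Z - 40880) = (-26147 + 38646)*((634/(-1268))*(-41/14) - 40880) = 12499*((634*(-1/1268))*(-41/14) - 40880) = 12499*(-½*(-41/14) - 40880) = 12499*(41/28 - 40880) = 12499*(-1144599/28) = -14306342901/28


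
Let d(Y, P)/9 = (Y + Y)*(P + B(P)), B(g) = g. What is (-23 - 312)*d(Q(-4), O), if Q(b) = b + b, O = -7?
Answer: -675360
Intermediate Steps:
Q(b) = 2*b
d(Y, P) = 36*P*Y (d(Y, P) = 9*((Y + Y)*(P + P)) = 9*((2*Y)*(2*P)) = 9*(4*P*Y) = 36*P*Y)
(-23 - 312)*d(Q(-4), O) = (-23 - 312)*(36*(-7)*(2*(-4))) = -12060*(-7)*(-8) = -335*2016 = -675360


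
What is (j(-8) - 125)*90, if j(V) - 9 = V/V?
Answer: -10350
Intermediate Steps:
j(V) = 10 (j(V) = 9 + V/V = 9 + 1 = 10)
(j(-8) - 125)*90 = (10 - 125)*90 = -115*90 = -10350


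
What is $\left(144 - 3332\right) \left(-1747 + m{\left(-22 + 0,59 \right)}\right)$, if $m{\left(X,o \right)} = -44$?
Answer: $5709708$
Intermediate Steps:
$\left(144 - 3332\right) \left(-1747 + m{\left(-22 + 0,59 \right)}\right) = \left(144 - 3332\right) \left(-1747 - 44\right) = \left(-3188\right) \left(-1791\right) = 5709708$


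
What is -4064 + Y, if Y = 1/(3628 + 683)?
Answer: -17519903/4311 ≈ -4064.0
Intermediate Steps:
Y = 1/4311 ≈ 0.00023196
-4064 + Y = -4064 + 1/4311 = -17519903/4311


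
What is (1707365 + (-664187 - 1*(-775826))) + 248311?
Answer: 2067315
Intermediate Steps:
(1707365 + (-664187 - 1*(-775826))) + 248311 = (1707365 + (-664187 + 775826)) + 248311 = (1707365 + 111639) + 248311 = 1819004 + 248311 = 2067315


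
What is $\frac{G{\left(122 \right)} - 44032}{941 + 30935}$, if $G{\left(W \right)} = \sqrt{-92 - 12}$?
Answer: $- \frac{11008}{7969} + \frac{i \sqrt{26}}{15938} \approx -1.3814 + 0.00031993 i$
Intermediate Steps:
$G{\left(W \right)} = 2 i \sqrt{26}$ ($G{\left(W \right)} = \sqrt{-104} = 2 i \sqrt{26}$)
$\frac{G{\left(122 \right)} - 44032}{941 + 30935} = \frac{2 i \sqrt{26} - 44032}{941 + 30935} = \frac{-44032 + 2 i \sqrt{26}}{31876} = \left(-44032 + 2 i \sqrt{26}\right) \frac{1}{31876} = - \frac{11008}{7969} + \frac{i \sqrt{26}}{15938}$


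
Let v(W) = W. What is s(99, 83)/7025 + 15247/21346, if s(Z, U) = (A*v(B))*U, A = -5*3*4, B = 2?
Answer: -21099197/29991130 ≈ -0.70351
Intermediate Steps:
A = -60 (A = -15*4 = -60)
s(Z, U) = -120*U (s(Z, U) = (-60*2)*U = -120*U)
s(99, 83)/7025 + 15247/21346 = -120*83/7025 + 15247/21346 = -9960*1/7025 + 15247*(1/21346) = -1992/1405 + 15247/21346 = -21099197/29991130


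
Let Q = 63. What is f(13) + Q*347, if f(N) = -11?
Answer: 21850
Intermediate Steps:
f(13) + Q*347 = -11 + 63*347 = -11 + 21861 = 21850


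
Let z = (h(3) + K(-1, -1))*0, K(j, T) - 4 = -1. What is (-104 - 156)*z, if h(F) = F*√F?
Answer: 0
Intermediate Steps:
K(j, T) = 3 (K(j, T) = 4 - 1 = 3)
h(F) = F^(3/2)
z = 0 (z = (3^(3/2) + 3)*0 = (3*√3 + 3)*0 = (3 + 3*√3)*0 = 0)
(-104 - 156)*z = (-104 - 156)*0 = -260*0 = 0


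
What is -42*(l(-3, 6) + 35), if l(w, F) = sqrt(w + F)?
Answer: -1470 - 42*sqrt(3) ≈ -1542.7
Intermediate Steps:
l(w, F) = sqrt(F + w)
-42*(l(-3, 6) + 35) = -42*(sqrt(6 - 3) + 35) = -42*(sqrt(3) + 35) = -42*(35 + sqrt(3)) = -1470 - 42*sqrt(3)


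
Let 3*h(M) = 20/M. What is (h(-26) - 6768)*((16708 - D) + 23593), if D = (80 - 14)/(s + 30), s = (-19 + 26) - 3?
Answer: -180836142808/663 ≈ -2.7275e+8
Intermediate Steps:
h(M) = 20/(3*M) (h(M) = (20/M)/3 = 20/(3*M))
s = 4 (s = 7 - 3 = 4)
D = 33/17 (D = (80 - 14)/(4 + 30) = 66/34 = (1/34)*66 = 33/17 ≈ 1.9412)
(h(-26) - 6768)*((16708 - D) + 23593) = ((20/3)/(-26) - 6768)*((16708 - 1*33/17) + 23593) = ((20/3)*(-1/26) - 6768)*((16708 - 33/17) + 23593) = (-10/39 - 6768)*(284003/17 + 23593) = -263962/39*685084/17 = -180836142808/663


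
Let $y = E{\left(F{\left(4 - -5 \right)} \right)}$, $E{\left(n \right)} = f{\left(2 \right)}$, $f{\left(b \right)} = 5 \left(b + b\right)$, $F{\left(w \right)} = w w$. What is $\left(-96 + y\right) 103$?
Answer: $-7828$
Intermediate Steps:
$F{\left(w \right)} = w^{2}$
$f{\left(b \right)} = 10 b$ ($f{\left(b \right)} = 5 \cdot 2 b = 10 b$)
$E{\left(n \right)} = 20$ ($E{\left(n \right)} = 10 \cdot 2 = 20$)
$y = 20$
$\left(-96 + y\right) 103 = \left(-96 + 20\right) 103 = \left(-76\right) 103 = -7828$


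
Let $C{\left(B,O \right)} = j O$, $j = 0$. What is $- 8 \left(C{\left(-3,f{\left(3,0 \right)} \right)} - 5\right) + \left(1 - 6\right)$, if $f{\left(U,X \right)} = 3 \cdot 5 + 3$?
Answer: $35$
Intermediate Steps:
$f{\left(U,X \right)} = 18$ ($f{\left(U,X \right)} = 15 + 3 = 18$)
$C{\left(B,O \right)} = 0$ ($C{\left(B,O \right)} = 0 O = 0$)
$- 8 \left(C{\left(-3,f{\left(3,0 \right)} \right)} - 5\right) + \left(1 - 6\right) = - 8 \left(0 - 5\right) + \left(1 - 6\right) = - 8 \left(0 - 5\right) - 5 = \left(-8\right) \left(-5\right) - 5 = 40 - 5 = 35$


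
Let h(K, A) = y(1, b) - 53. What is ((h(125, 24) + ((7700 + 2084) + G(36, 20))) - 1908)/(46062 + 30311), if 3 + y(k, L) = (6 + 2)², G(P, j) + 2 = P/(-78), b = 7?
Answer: 102460/992849 ≈ 0.10320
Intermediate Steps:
G(P, j) = -2 - P/78 (G(P, j) = -2 + P/(-78) = -2 + P*(-1/78) = -2 - P/78)
y(k, L) = 61 (y(k, L) = -3 + (6 + 2)² = -3 + 8² = -3 + 64 = 61)
h(K, A) = 8 (h(K, A) = 61 - 53 = 8)
((h(125, 24) + ((7700 + 2084) + G(36, 20))) - 1908)/(46062 + 30311) = ((8 + ((7700 + 2084) + (-2 - 1/78*36))) - 1908)/(46062 + 30311) = ((8 + (9784 + (-2 - 6/13))) - 1908)/76373 = ((8 + (9784 - 32/13)) - 1908)*(1/76373) = ((8 + 127160/13) - 1908)*(1/76373) = (127264/13 - 1908)*(1/76373) = (102460/13)*(1/76373) = 102460/992849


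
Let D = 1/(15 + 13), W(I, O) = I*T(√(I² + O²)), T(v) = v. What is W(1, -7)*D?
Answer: 5*√2/28 ≈ 0.25254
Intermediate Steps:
W(I, O) = I*√(I² + O²)
D = 1/28 ≈ 0.035714
W(1, -7)*D = (1*√(1² + (-7)²))*(1/28) = (1*√(1 + 49))*(1/28) = (1*√50)*(1/28) = (1*(5*√2))*(1/28) = (5*√2)*(1/28) = 5*√2/28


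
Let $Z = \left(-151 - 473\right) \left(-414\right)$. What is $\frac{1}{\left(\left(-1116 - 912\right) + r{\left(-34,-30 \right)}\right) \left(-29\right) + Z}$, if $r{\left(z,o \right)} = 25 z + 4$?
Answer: $\frac{1}{341682} \approx 2.9267 \cdot 10^{-6}$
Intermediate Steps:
$r{\left(z,o \right)} = 4 + 25 z$
$Z = 258336$ ($Z = \left(-624\right) \left(-414\right) = 258336$)
$\frac{1}{\left(\left(-1116 - 912\right) + r{\left(-34,-30 \right)}\right) \left(-29\right) + Z} = \frac{1}{\left(\left(-1116 - 912\right) + \left(4 + 25 \left(-34\right)\right)\right) \left(-29\right) + 258336} = \frac{1}{\left(-2028 + \left(4 - 850\right)\right) \left(-29\right) + 258336} = \frac{1}{\left(-2028 - 846\right) \left(-29\right) + 258336} = \frac{1}{\left(-2874\right) \left(-29\right) + 258336} = \frac{1}{83346 + 258336} = \frac{1}{341682}$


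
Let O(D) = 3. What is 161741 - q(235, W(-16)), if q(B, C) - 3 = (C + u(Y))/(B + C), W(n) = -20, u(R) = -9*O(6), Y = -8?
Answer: 34773717/215 ≈ 1.6174e+5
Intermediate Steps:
u(R) = -27 (u(R) = -9*3 = -27)
q(B, C) = 3 + (-27 + C)/(B + C) (q(B, C) = 3 + (C - 27)/(B + C) = 3 + (-27 + C)/(B + C))
161741 - q(235, W(-16)) = 161741 - (-27 + 3*235 + 4*(-20))/(235 - 20) = 161741 - (-27 + 705 - 80)/215 = 161741 - 598/215 = 34773717/215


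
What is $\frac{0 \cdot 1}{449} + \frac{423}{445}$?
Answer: $\frac{423}{445} \approx 0.95056$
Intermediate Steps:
$\frac{0 \cdot 1}{449} + \frac{423}{445} = 0 \cdot \frac{1}{449} + 423 \cdot \frac{1}{445} = 0 + \frac{423}{445} = \frac{423}{445}$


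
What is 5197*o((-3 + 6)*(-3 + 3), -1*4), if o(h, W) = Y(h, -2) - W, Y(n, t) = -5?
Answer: -5197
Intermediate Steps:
o(h, W) = -5 - W
5197*o((-3 + 6)*(-3 + 3), -1*4) = 5197*(-5 - (-1)*4) = 5197*(-5 - 1*(-4)) = 5197*(-5 + 4) = 5197*(-1) = -5197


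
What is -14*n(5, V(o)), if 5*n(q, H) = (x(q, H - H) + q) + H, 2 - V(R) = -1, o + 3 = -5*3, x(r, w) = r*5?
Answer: -462/5 ≈ -92.400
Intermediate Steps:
x(r, w) = 5*r
o = -18 (o = -3 - 5*3 = -3 - 15 = -18)
V(R) = 3 (V(R) = 2 - 1*(-1) = 2 + 1 = 3)
n(q, H) = H/5 + 6*q/5 (n(q, H) = ((5*q + q) + H)/5 = (6*q + H)/5 = (H + 6*q)/5 = H/5 + 6*q/5)
-14*n(5, V(o)) = -14*((1/5)*3 + (6/5)*5) = -14*(3/5 + 6) = -14*33/5 = -462/5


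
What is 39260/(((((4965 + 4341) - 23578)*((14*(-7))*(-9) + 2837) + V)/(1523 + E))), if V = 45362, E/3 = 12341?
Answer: -756657980/26516103 ≈ -28.536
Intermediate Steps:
E = 37023 (E = 3*12341 = 37023)
39260/(((((4965 + 4341) - 23578)*((14*(-7))*(-9) + 2837) + V)/(1523 + E))) = 39260/(((((4965 + 4341) - 23578)*((14*(-7))*(-9) + 2837) + 45362)/(1523 + 37023))) = 39260/((((9306 - 23578)*(-98*(-9) + 2837) + 45362)/38546)) = 39260/(((-14272*(882 + 2837) + 45362)*(1/38546))) = 39260/(((-14272*3719 + 45362)*(1/38546))) = 39260/(((-53077568 + 45362)*(1/38546))) = 39260/((-53032206*1/38546)) = 39260/(-26516103/19273) = 39260*(-19273/26516103) = -756657980/26516103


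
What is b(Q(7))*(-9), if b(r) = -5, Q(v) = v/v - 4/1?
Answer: 45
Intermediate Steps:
Q(v) = -3 (Q(v) = 1 - 4*1 = 1 - 4 = -3)
b(Q(7))*(-9) = -5*(-9) = 45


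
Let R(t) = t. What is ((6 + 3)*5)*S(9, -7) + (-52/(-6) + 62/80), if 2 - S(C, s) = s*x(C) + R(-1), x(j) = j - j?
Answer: 17333/120 ≈ 144.44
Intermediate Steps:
x(j) = 0
S(C, s) = 3 (S(C, s) = 2 - (s*0 - 1) = 2 - (0 - 1) = 2 - 1*(-1) = 2 + 1 = 3)
((6 + 3)*5)*S(9, -7) + (-52/(-6) + 62/80) = ((6 + 3)*5)*3 + (-52/(-6) + 62/80) = (9*5)*3 + (-52*(-1/6) + 62*(1/80)) = 45*3 + (26/3 + 31/40) = 135 + 1133/120 = 17333/120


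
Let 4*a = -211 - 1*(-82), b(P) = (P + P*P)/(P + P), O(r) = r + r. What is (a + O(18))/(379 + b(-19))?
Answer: 3/296 ≈ 0.010135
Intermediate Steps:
O(r) = 2*r
b(P) = (P + P**2)/(2*P) (b(P) = (P + P**2)/((2*P)) = (P + P**2)*(1/(2*P)) = (P + P**2)/(2*P))
a = -129/4 (a = (-211 - 1*(-82))/4 = (-211 + 82)/4 = (1/4)*(-129) = -129/4 ≈ -32.250)
(a + O(18))/(379 + b(-19)) = (-129/4 + 2*18)/(379 + (1/2 + (1/2)*(-19))) = (-129/4 + 36)/(379 + (1/2 - 19/2)) = 15/(4*(379 - 9)) = (15/4)/370 = (15/4)*(1/370) = 3/296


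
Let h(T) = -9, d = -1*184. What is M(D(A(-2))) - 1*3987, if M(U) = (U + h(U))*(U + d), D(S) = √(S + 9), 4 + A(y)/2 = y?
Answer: -2334 - 193*I*√3 ≈ -2334.0 - 334.29*I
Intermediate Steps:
A(y) = -8 + 2*y
d = -184
D(S) = √(9 + S)
M(U) = (-184 + U)*(-9 + U) (M(U) = (U - 9)*(U - 184) = (-9 + U)*(-184 + U) = (-184 + U)*(-9 + U))
M(D(A(-2))) - 1*3987 = (1656 + (√(9 + (-8 + 2*(-2))))² - 193*√(9 + (-8 + 2*(-2)))) - 1*3987 = (1656 + (√(9 + (-8 - 4)))² - 193*√(9 + (-8 - 4))) - 3987 = (1656 + (√(9 - 12))² - 193*√(9 - 12)) - 3987 = (1656 + (√(-3))² - 193*I*√3) - 3987 = (1656 + (I*√3)² - 193*I*√3) - 3987 = (1656 - 3 - 193*I*√3) - 3987 = (1653 - 193*I*√3) - 3987 = -2334 - 193*I*√3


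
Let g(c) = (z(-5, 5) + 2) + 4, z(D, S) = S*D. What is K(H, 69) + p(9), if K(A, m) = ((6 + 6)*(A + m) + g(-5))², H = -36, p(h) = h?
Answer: 142138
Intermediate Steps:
z(D, S) = D*S
g(c) = -19 (g(c) = (-5*5 + 2) + 4 = (-25 + 2) + 4 = -23 + 4 = -19)
K(A, m) = (-19 + 12*A + 12*m)² (K(A, m) = ((6 + 6)*(A + m) - 19)² = (12*(A + m) - 19)² = ((12*A + 12*m) - 19)² = (-19 + 12*A + 12*m)²)
K(H, 69) + p(9) = (-19 + 12*(-36) + 12*69)² + 9 = (-19 - 432 + 828)² + 9 = 377² + 9 = 142129 + 9 = 142138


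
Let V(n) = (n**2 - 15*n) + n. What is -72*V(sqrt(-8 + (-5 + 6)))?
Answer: 504 + 1008*I*sqrt(7) ≈ 504.0 + 2666.9*I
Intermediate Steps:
V(n) = n**2 - 14*n
-72*V(sqrt(-8 + (-5 + 6))) = -72*sqrt(-8 + (-5 + 6))*(-14 + sqrt(-8 + (-5 + 6))) = -72*sqrt(-8 + 1)*(-14 + sqrt(-8 + 1)) = -72*sqrt(-7)*(-14 + sqrt(-7)) = -72*I*sqrt(7)*(-14 + I*sqrt(7))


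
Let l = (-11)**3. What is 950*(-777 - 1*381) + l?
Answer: -1101431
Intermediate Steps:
l = -1331
950*(-777 - 1*381) + l = 950*(-777 - 1*381) - 1331 = 950*(-777 - 381) - 1331 = 950*(-1158) - 1331 = -1100100 - 1331 = -1101431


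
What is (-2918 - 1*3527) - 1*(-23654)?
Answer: 17209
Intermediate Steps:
(-2918 - 1*3527) - 1*(-23654) = (-2918 - 3527) + 23654 = -6445 + 23654 = 17209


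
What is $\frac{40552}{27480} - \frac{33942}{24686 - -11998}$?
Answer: $\frac{3853357}{7000530} \approx 0.55044$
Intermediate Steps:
$\frac{40552}{27480} - \frac{33942}{24686 - -11998} = 40552 \cdot \frac{1}{27480} - \frac{33942}{24686 + 11998} = \frac{5069}{3435} - \frac{33942}{36684} = \frac{5069}{3435} - \frac{5657}{6114} = \frac{3853357}{7000530}$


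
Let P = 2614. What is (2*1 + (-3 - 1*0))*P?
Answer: -2614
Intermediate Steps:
(2*1 + (-3 - 1*0))*P = (2*1 + (-3 - 1*0))*2614 = (2 + (-3 + 0))*2614 = (2 - 3)*2614 = -1*2614 = -2614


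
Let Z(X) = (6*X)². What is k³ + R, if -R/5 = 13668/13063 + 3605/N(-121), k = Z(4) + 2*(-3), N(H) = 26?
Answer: 62898342896585/339638 ≈ 1.8519e+8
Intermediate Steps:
Z(X) = 36*X²
k = 570 (k = 36*4² + 2*(-3) = 36*16 - 6 = 576 - 6 = 570)
R = -237237415/339638 (R = -5*(13668/13063 + 3605/26) = -5*47447483/339638 = -237237415/339638 ≈ -698.50)
k³ + R = 570³ - 237237415/339638 = 185193000 - 237237415/339638 = 62898342896585/339638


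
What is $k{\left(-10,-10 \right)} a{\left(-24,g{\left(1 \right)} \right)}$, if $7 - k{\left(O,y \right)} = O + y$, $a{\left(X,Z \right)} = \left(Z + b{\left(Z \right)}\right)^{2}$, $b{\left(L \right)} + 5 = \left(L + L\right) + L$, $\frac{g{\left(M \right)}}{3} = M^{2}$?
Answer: $1323$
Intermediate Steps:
$g{\left(M \right)} = 3 M^{2}$
$b{\left(L \right)} = -5 + 3 L$ ($b{\left(L \right)} = -5 + \left(\left(L + L\right) + L\right) = -5 + \left(2 L + L\right) = -5 + 3 L$)
$a{\left(X,Z \right)} = \left(-5 + 4 Z\right)^{2}$ ($a{\left(X,Z \right)} = \left(Z + \left(-5 + 3 Z\right)\right)^{2} = \left(-5 + 4 Z\right)^{2}$)
$k{\left(O,y \right)} = 7 - O - y$ ($k{\left(O,y \right)} = 7 - \left(O + y\right) = 7 - O - y$)
$k{\left(-10,-10 \right)} a{\left(-24,g{\left(1 \right)} \right)} = \left(7 - -10 - -10\right) \left(-5 + 4 \cdot 3 \cdot 1^{2}\right)^{2} = \left(7 + 10 + 10\right) \left(-5 + 4 \cdot 3 \cdot 1\right)^{2} = 27 \left(-5 + 4 \cdot 3\right)^{2} = 27 \left(-5 + 12\right)^{2} = 27 \cdot 7^{2} = 27 \cdot 49 = 1323$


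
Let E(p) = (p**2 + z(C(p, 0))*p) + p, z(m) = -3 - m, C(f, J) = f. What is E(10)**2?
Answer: 400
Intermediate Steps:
E(p) = p + p**2 + p*(-3 - p) (E(p) = (p**2 + (-3 - p)*p) + p = (p**2 + p*(-3 - p)) + p = p + p**2 + p*(-3 - p))
E(10)**2 = (-2*10)**2 = (-20)**2 = 400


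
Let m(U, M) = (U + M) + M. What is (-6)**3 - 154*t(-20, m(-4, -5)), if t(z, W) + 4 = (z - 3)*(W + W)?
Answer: -98776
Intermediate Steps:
m(U, M) = U + 2*M (m(U, M) = (M + U) + M = U + 2*M)
t(z, W) = -4 + 2*W*(-3 + z) (t(z, W) = -4 + (z - 3)*(W + W) = -4 + (-3 + z)*(2*W) = -4 + 2*W*(-3 + z))
(-6)**3 - 154*t(-20, m(-4, -5)) = (-6)**3 - 154*(-4 - 6*(-4 + 2*(-5)) + 2*(-4 + 2*(-5))*(-20)) = -216 - 154*(-4 - 6*(-4 - 10) + 2*(-4 - 10)*(-20)) = -216 - 154*(-4 - 6*(-14) + 2*(-14)*(-20)) = -216 - 154*(-4 + 84 + 560) = -216 - 154*640 = -216 - 98560 = -98776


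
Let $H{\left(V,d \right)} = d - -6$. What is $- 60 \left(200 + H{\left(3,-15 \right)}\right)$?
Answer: $-11460$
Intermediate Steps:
$H{\left(V,d \right)} = 6 + d$ ($H{\left(V,d \right)} = d + 6 = 6 + d$)
$- 60 \left(200 + H{\left(3,-15 \right)}\right) = - 60 \left(200 + \left(6 - 15\right)\right) = - 60 \left(200 - 9\right) = \left(-60\right) 191 = -11460$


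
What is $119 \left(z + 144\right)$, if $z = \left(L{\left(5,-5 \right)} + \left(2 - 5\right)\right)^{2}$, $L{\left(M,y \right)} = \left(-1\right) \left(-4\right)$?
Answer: $17255$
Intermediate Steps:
$L{\left(M,y \right)} = 4$
$z = 1$ ($z = \left(4 + \left(2 - 5\right)\right)^{2} = \left(4 - 3\right)^{2} = 1^{2} = 1$)
$119 \left(z + 144\right) = 119 \left(1 + 144\right) = 119 \cdot 145 = 17255$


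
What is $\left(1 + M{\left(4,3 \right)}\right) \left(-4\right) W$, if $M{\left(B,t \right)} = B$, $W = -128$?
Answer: $2560$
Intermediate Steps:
$\left(1 + M{\left(4,3 \right)}\right) \left(-4\right) W = \left(1 + 4\right) \left(-4\right) \left(-128\right) = 5 \left(-4\right) \left(-128\right) = \left(-20\right) \left(-128\right) = 2560$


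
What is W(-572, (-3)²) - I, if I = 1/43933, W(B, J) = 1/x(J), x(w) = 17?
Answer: 43916/746861 ≈ 0.058801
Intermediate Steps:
W(B, J) = 1/17
I = 1/43933 ≈ 2.2762e-5
W(-572, (-3)²) - I = 1/17 - 1*1/43933 = 1/17 - 1/43933 = 43916/746861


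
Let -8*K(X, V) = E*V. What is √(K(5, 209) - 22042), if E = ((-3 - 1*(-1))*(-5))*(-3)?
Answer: I*√85033/2 ≈ 145.8*I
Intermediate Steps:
E = -30 (E = ((-3 + 1)*(-5))*(-3) = -2*(-5)*(-3) = 10*(-3) = -30)
K(X, V) = 15*V/4 (K(X, V) = -(-15)*V/4 = 15*V/4)
√(K(5, 209) - 22042) = √((15/4)*209 - 22042) = √(3135/4 - 22042) = √(-85033/4) = I*√85033/2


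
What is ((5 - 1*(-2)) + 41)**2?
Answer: 2304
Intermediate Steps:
((5 - 1*(-2)) + 41)**2 = ((5 + 2) + 41)**2 = (7 + 41)**2 = 48**2 = 2304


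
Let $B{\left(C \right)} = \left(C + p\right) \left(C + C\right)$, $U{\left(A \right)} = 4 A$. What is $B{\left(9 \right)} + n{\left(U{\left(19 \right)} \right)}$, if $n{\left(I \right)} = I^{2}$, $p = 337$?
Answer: $12004$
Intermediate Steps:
$B{\left(C \right)} = 2 C \left(337 + C\right)$ ($B{\left(C \right)} = \left(C + 337\right) \left(C + C\right) = \left(337 + C\right) 2 C = 2 C \left(337 + C\right)$)
$B{\left(9 \right)} + n{\left(U{\left(19 \right)} \right)} = 2 \cdot 9 \left(337 + 9\right) + \left(4 \cdot 19\right)^{2} = 2 \cdot 9 \cdot 346 + 76^{2} = 6228 + 5776 = 12004$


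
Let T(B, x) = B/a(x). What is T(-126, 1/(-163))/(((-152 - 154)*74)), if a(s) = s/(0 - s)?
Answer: -7/1258 ≈ -0.0055644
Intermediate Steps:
a(s) = -1 (a(s) = s/((-s)) = s*(-1/s) = -1)
T(B, x) = -B (T(B, x) = B/(-1) = B*(-1) = -B)
T(-126, 1/(-163))/(((-152 - 154)*74)) = (-1*(-126))/(((-152 - 154)*74)) = 126/((-306*74)) = 126/(-22644) = 126*(-1/22644) = -7/1258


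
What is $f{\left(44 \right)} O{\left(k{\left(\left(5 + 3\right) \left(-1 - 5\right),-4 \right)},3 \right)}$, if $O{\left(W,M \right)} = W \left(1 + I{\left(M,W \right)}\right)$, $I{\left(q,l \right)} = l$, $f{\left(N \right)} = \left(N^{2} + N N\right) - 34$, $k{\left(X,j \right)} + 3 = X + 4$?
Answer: $8297756$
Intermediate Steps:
$k{\left(X,j \right)} = 1 + X$ ($k{\left(X,j \right)} = -3 + \left(X + 4\right) = -3 + \left(4 + X\right) = 1 + X$)
$f{\left(N \right)} = -34 + 2 N^{2}$ ($f{\left(N \right)} = \left(N^{2} + N^{2}\right) - 34 = 2 N^{2} - 34 = -34 + 2 N^{2}$)
$O{\left(W,M \right)} = W \left(1 + W\right)$
$f{\left(44 \right)} O{\left(k{\left(\left(5 + 3\right) \left(-1 - 5\right),-4 \right)},3 \right)} = \left(-34 + 2 \cdot 44^{2}\right) \left(1 + \left(5 + 3\right) \left(-1 - 5\right)\right) \left(1 + \left(1 + \left(5 + 3\right) \left(-1 - 5\right)\right)\right) = \left(-34 + 2 \cdot 1936\right) \left(1 + 8 \left(-6\right)\right) \left(1 + \left(1 + 8 \left(-6\right)\right)\right) = \left(-34 + 3872\right) \left(1 - 48\right) \left(1 + \left(1 - 48\right)\right) = 3838 \left(- 47 \left(1 - 47\right)\right) = 3838 \left(\left(-47\right) \left(-46\right)\right) = 3838 \cdot 2162 = 8297756$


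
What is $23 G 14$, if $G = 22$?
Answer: $7084$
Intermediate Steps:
$23 G 14 = 23 \cdot 22 \cdot 14 = 506 \cdot 14 = 7084$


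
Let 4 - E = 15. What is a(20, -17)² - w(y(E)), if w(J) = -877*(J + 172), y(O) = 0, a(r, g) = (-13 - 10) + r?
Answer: 150853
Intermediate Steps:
E = -11 (E = 4 - 1*15 = 4 - 15 = -11)
a(r, g) = -23 + r
w(J) = -150844 - 877*J (w(J) = -877*(172 + J) = -150844 - 877*J)
a(20, -17)² - w(y(E)) = (-23 + 20)² - (-150844 - 877*0) = (-3)² - (-150844 + 0) = 9 - 1*(-150844) = 9 + 150844 = 150853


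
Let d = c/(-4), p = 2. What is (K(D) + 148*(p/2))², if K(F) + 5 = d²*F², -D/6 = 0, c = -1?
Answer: 20449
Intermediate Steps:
d = ¼ (d = -1/(-4) = -1*(-¼) = ¼ ≈ 0.25000)
D = 0 (D = -6*0 = 0)
K(F) = -5 + F²/16 (K(F) = -5 + (¼)²*F² = -5 + F²/16)
(K(D) + 148*(p/2))² = ((-5 + (1/16)*0²) + 148*(2/2))² = ((-5 + (1/16)*0) + 148*(2*(½)))² = ((-5 + 0) + 148*1)² = (-5 + 148)² = 143² = 20449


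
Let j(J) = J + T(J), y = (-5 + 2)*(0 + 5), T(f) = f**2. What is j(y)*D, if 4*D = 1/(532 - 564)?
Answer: -105/64 ≈ -1.6406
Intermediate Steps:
y = -15 (y = -3*5 = -15)
j(J) = J + J**2
D = -1/128 (D = 1/(4*(532 - 564)) = (1/4)/(-32) = (1/4)*(-1/32) = -1/128 ≈ -0.0078125)
j(y)*D = -15*(1 - 15)*(-1/128) = -15*(-14)*(-1/128) = 210*(-1/128) = -105/64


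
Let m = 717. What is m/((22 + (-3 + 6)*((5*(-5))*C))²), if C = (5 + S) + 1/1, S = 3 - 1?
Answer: 717/334084 ≈ 0.0021462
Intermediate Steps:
S = 2
C = 8 (C = (5 + 2) + 1/1 = 7 + 1 = 8)
m/((22 + (-3 + 6)*((5*(-5))*C))²) = 717/((22 + (-3 + 6)*((5*(-5))*8))²) = 717/((22 + 3*(-25*8))²) = 717/((22 + 3*(-200))²) = 717/((22 - 600)²) = 717/((-578)²) = 717/334084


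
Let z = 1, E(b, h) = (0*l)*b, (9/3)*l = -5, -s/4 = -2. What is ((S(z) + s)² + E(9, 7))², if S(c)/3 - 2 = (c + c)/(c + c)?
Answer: 83521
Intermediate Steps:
s = 8 (s = -4*(-2) = 8)
l = -5/3 (l = (⅓)*(-5) = -5/3 ≈ -1.6667)
E(b, h) = 0 (E(b, h) = (0*(-5/3))*b = 0*b = 0)
S(c) = 9 (S(c) = 6 + 3*((c + c)/(c + c)) = 6 + 3*((2*c)/((2*c))) = 6 + 3*((2*c)*(1/(2*c))) = 6 + 3*1 = 6 + 3 = 9)
((S(z) + s)² + E(9, 7))² = ((9 + 8)² + 0)² = (17² + 0)² = (289 + 0)² = 289² = 83521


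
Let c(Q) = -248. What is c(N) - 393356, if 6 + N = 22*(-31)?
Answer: -393604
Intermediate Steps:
N = -688 (N = -6 + 22*(-31) = -6 - 682 = -688)
c(N) - 393356 = -248 - 393356 = -393604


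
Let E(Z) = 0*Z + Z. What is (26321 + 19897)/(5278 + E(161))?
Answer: 15406/1813 ≈ 8.4975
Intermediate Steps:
E(Z) = Z (E(Z) = 0 + Z = Z)
(26321 + 19897)/(5278 + E(161)) = (26321 + 19897)/(5278 + 161) = 46218/5439 = 46218*(1/5439) = 15406/1813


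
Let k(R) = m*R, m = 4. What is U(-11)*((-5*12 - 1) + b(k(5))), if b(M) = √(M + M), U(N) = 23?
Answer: -1403 + 46*√10 ≈ -1257.5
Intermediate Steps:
k(R) = 4*R
b(M) = √2*√M (b(M) = √(2*M) = √2*√M)
U(-11)*((-5*12 - 1) + b(k(5))) = 23*((-5*12 - 1) + √2*√(4*5)) = 23*((-60 - 1) + √2*√20) = 23*(-61 + √2*(2*√5)) = 23*(-61 + 2*√10) = -1403 + 46*√10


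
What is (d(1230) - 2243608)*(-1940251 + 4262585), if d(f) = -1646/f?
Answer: -3204402303040162/615 ≈ -5.2104e+12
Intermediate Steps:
(d(1230) - 2243608)*(-1940251 + 4262585) = (-1646/1230 - 2243608)*(-1940251 + 4262585) = (-1646*1/1230 - 2243608)*2322334 = (-823/615 - 2243608)*2322334 = -1379819743/615*2322334 = -3204402303040162/615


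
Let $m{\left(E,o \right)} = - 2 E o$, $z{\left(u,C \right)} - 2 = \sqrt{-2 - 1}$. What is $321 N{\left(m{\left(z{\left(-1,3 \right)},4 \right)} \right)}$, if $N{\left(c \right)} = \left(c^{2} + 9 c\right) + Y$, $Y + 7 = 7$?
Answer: $-25680 + 59064 i \sqrt{3} \approx -25680.0 + 1.023 \cdot 10^{5} i$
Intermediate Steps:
$z{\left(u,C \right)} = 2 + i \sqrt{3}$ ($z{\left(u,C \right)} = 2 + \sqrt{-2 - 1} = 2 + \sqrt{-3} = 2 + i \sqrt{3}$)
$Y = 0$ ($Y = -7 + 7 = 0$)
$m{\left(E,o \right)} = - 2 E o$
$N{\left(c \right)} = c^{2} + 9 c$ ($N{\left(c \right)} = \left(c^{2} + 9 c\right) + 0 = c^{2} + 9 c$)
$321 N{\left(m{\left(z{\left(-1,3 \right)},4 \right)} \right)} = 321 \left(-2\right) \left(2 + i \sqrt{3}\right) 4 \left(9 - 2 \left(2 + i \sqrt{3}\right) 4\right) = 321 \left(-16 - 8 i \sqrt{3}\right) \left(9 - \left(16 + 8 i \sqrt{3}\right)\right) = 321 \left(-16 - 8 i \sqrt{3}\right) \left(-7 - 8 i \sqrt{3}\right)$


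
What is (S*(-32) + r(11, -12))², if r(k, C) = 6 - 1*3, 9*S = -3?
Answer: 1681/9 ≈ 186.78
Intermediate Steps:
S = -⅓ (S = (⅑)*(-3) = -⅓ ≈ -0.33333)
r(k, C) = 3 (r(k, C) = 6 - 3 = 3)
(S*(-32) + r(11, -12))² = (-⅓*(-32) + 3)² = (32/3 + 3)² = (41/3)² = 1681/9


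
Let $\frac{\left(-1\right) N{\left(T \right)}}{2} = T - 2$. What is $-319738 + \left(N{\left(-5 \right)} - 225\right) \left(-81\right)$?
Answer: $-302647$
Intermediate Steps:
$N{\left(T \right)} = 4 - 2 T$ ($N{\left(T \right)} = - 2 \left(T - 2\right) = - 2 \left(-2 + T\right) = 4 - 2 T$)
$-319738 + \left(N{\left(-5 \right)} - 225\right) \left(-81\right) = -319738 + \left(\left(4 - -10\right) - 225\right) \left(-81\right) = -319738 + \left(\left(4 + 10\right) - 225\right) \left(-81\right) = -319738 + \left(14 - 225\right) \left(-81\right) = -319738 - -17091 = -319738 + 17091 = -302647$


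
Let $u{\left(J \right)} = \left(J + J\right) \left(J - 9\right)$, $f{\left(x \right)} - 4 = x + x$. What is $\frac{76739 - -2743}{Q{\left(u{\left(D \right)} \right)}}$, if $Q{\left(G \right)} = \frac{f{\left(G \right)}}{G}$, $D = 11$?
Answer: $\frac{874302}{23} \approx 38013.0$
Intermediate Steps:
$f{\left(x \right)} = 4 + 2 x$ ($f{\left(x \right)} = 4 + \left(x + x\right) = 4 + 2 x$)
$u{\left(J \right)} = 2 J \left(-9 + J\right)$
$Q{\left(G \right)} = \frac{4 + 2 G}{G}$
$\frac{76739 - -2743}{Q{\left(u{\left(D \right)} \right)}} = \frac{76739 - -2743}{2 + \frac{4}{2 \cdot 11 \left(-9 + 11\right)}} = \frac{76739 + 2743}{2 + \frac{4}{2 \cdot 11 \cdot 2}} = \frac{79482}{2 + \frac{4}{44}} = \frac{79482}{2 + 4 \cdot \frac{1}{44}} = \frac{79482}{2 + \frac{1}{11}} = \frac{79482}{\frac{23}{11}} = 79482 \cdot \frac{11}{23} = \frac{874302}{23}$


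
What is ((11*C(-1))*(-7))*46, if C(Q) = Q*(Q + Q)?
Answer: -7084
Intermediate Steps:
C(Q) = 2*Q**2 (C(Q) = Q*(2*Q) = 2*Q**2)
((11*C(-1))*(-7))*46 = ((11*(2*(-1)**2))*(-7))*46 = ((11*(2*1))*(-7))*46 = ((11*2)*(-7))*46 = (22*(-7))*46 = -154*46 = -7084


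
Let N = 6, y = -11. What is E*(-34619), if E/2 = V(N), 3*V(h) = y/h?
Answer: 380809/9 ≈ 42312.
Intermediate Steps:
V(h) = -11/(3*h) (V(h) = (-11/h)/3 = -11/(3*h))
E = -11/9 (E = 2*(-11/3/6) = 2*(-11/3*1/6) = 2*(-11/18) = -11/9 ≈ -1.2222)
E*(-34619) = -11/9*(-34619) = 380809/9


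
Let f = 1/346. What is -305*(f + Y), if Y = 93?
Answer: -9814595/346 ≈ -28366.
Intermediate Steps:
f = 1/346 ≈ 0.0028902
-305*(f + Y) = -305*(1/346 + 93) = -305*32179/346 = -9814595/346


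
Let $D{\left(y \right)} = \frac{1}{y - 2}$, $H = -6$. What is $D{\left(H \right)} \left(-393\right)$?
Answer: $\frac{393}{8} \approx 49.125$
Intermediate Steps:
$D{\left(y \right)} = \frac{1}{-2 + y}$
$D{\left(H \right)} \left(-393\right) = \frac{1}{-2 - 6} \left(-393\right) = \frac{1}{-8} \left(-393\right) = \left(- \frac{1}{8}\right) \left(-393\right) = \frac{393}{8}$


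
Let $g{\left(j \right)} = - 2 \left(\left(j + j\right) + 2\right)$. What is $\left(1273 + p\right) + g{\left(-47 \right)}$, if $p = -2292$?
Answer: $-835$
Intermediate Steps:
$g{\left(j \right)} = -4 - 4 j$ ($g{\left(j \right)} = - 2 \left(2 j + 2\right) = - 2 \left(2 + 2 j\right) = -4 - 4 j$)
$\left(1273 + p\right) + g{\left(-47 \right)} = \left(1273 - 2292\right) - -184 = -1019 + \left(-4 + 188\right) = -1019 + 184 = -835$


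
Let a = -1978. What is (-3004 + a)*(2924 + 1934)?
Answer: -24202556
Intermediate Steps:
(-3004 + a)*(2924 + 1934) = (-3004 - 1978)*(2924 + 1934) = -4982*4858 = -24202556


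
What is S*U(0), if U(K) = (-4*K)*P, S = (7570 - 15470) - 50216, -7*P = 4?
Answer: 0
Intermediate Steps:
P = -4/7 (P = -1/7*4 = -4/7 ≈ -0.57143)
S = -58116 (S = -7900 - 50216 = -58116)
U(K) = 16*K/7 (U(K) = -4*K*(-4/7) = 16*K/7)
S*U(0) = -929856*0/7 = -58116*0 = 0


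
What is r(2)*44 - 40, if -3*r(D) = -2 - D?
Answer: 56/3 ≈ 18.667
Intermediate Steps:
r(D) = ⅔ + D/3 (r(D) = -(-2 - D)/3 = ⅔ + D/3)
r(2)*44 - 40 = (⅔ + (⅓)*2)*44 - 40 = (⅔ + ⅔)*44 - 40 = (4/3)*44 - 40 = 176/3 - 40 = 56/3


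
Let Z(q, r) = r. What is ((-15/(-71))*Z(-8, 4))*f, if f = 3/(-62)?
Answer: -90/2201 ≈ -0.040891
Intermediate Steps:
f = -3/62 (f = 3*(-1/62) = -3/62 ≈ -0.048387)
((-15/(-71))*Z(-8, 4))*f = (-15/(-71)*4)*(-3/62) = (-15*(-1/71)*4)*(-3/62) = ((15/71)*4)*(-3/62) = (60/71)*(-3/62) = -90/2201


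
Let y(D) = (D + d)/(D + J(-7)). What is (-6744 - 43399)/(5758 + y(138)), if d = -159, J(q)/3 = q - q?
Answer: -2306578/264861 ≈ -8.7086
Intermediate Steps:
J(q) = 0 (J(q) = 3*(q - q) = 3*0 = 0)
y(D) = (-159 + D)/D (y(D) = (D - 159)/(D + 0) = (-159 + D)/D)
(-6744 - 43399)/(5758 + y(138)) = (-6744 - 43399)/(5758 + (-159 + 138)/138) = -50143/(5758 + (1/138)*(-21)) = -50143/(5758 - 7/46) = -50143/264861/46 = -50143*46/264861 = -2306578/264861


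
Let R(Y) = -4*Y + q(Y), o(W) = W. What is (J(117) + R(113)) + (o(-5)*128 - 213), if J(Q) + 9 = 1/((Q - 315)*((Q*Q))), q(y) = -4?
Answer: -3572336197/2710422 ≈ -1318.0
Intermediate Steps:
R(Y) = -4 - 4*Y (R(Y) = -4*Y - 4 = -4 - 4*Y)
J(Q) = -9 + 1/(Q²*(-315 + Q)) (J(Q) = -9 + 1/((Q - 315)*((Q*Q))) = -9 + 1/((-315 + Q)*(Q²)) = -9 + 1/((-315 + Q)*Q²) = -9 + 1/(Q²*(-315 + Q)))
(J(117) + R(113)) + (o(-5)*128 - 213) = ((1 - 9*117³ + 2835*117²)/(117²*(-315 + 117)) + (-4 - 4*113)) + (-5*128 - 213) = ((1/13689)*(1 - 9*1601613 + 2835*13689)/(-198) + (-4 - 452)) + (-640 - 213) = ((1/13689)*(-1/198)*(1 - 14414517 + 38808315) - 456) - 853 = ((1/13689)*(-1/198)*24393799 - 456) - 853 = (-24393799/2710422 - 456) - 853 = -1260346231/2710422 - 853 = -3572336197/2710422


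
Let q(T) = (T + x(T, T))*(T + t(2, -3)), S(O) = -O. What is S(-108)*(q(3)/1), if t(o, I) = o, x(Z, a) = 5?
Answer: 4320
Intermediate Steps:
q(T) = (2 + T)*(5 + T) (q(T) = (T + 5)*(T + 2) = (5 + T)*(2 + T) = (2 + T)*(5 + T))
S(-108)*(q(3)/1) = (-1*(-108))*((10 + 3**2 + 7*3)/1) = 108*((10 + 9 + 21)*1) = 108*(40*1) = 108*40 = 4320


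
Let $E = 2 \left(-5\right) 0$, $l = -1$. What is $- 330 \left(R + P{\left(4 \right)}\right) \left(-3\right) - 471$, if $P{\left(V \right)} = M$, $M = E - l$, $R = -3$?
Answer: $-2451$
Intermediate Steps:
$E = 0$ ($E = \left(-10\right) 0 = 0$)
$M = 1$ ($M = 0 - -1 = 0 + 1 = 1$)
$P{\left(V \right)} = 1$
$- 330 \left(R + P{\left(4 \right)}\right) \left(-3\right) - 471 = - 330 \left(-3 + 1\right) \left(-3\right) - 471 = - 330 \left(\left(-2\right) \left(-3\right)\right) - 471 = \left(-330\right) 6 - 471 = -1980 - 471 = -2451$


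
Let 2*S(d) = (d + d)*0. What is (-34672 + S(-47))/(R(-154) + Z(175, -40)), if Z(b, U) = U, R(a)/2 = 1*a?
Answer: 8668/87 ≈ 99.632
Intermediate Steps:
R(a) = 2*a (R(a) = 2*(1*a) = 2*a)
S(d) = 0 (S(d) = ((d + d)*0)/2 = ((2*d)*0)/2 = (1/2)*0 = 0)
(-34672 + S(-47))/(R(-154) + Z(175, -40)) = (-34672 + 0)/(2*(-154) - 40) = -34672/(-308 - 40) = -34672/(-348) = -34672*(-1/348) = 8668/87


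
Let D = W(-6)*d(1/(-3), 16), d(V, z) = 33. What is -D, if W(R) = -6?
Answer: 198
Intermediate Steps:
D = -198 (D = -6*33 = -198)
-D = -1*(-198) = 198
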